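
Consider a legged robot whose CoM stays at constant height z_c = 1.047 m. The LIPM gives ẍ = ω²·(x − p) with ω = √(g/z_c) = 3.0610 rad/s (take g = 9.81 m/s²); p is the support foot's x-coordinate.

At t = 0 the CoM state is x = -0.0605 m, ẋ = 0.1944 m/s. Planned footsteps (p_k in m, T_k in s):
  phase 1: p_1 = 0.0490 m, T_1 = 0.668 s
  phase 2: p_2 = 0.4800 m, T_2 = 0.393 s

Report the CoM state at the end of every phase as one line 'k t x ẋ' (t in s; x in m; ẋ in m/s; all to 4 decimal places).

phase 1: p=0.0490, T=0.668, ωT=2.044748, cosh=3.928312, sinh=3.798899; start (x,ẋ)=(-0.060500, 0.194400) → end (x,ẋ)=(-0.139887, -0.509649)
phase 2: p=0.4800, T=0.393, ωT=1.202973, cosh=1.815151, sinh=1.514851; start (x,ẋ)=(-0.139887, -0.509649) → end (x,ẋ)=(-0.897408, -3.799482)

1 0.6680 -0.1399 -0.5096
2 1.0610 -0.8974 -3.7995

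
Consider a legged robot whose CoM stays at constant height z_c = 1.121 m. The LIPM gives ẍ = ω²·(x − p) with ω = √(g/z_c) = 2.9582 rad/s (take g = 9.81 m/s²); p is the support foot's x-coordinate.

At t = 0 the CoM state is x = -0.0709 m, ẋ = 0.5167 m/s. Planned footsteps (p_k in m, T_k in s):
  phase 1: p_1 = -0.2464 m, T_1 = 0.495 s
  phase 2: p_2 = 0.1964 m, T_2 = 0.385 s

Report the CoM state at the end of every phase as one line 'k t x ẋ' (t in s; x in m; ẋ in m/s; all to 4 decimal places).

1 0.4950 0.5109 2.2395
2 0.8800 1.7989 5.1597

phase 1: p=-0.2464, T=0.495, ωT=1.464309, cosh=2.277896, sinh=2.046658; start (x,ẋ)=(-0.070900, 0.516700) → end (x,ẋ)=(0.510854, 2.239540)
phase 2: p=0.1964, T=0.385, ωT=1.138907, cosh=1.721761, sinh=1.401592; start (x,ẋ)=(0.510854, 2.239540) → end (x,ẋ)=(1.798907, 5.159740)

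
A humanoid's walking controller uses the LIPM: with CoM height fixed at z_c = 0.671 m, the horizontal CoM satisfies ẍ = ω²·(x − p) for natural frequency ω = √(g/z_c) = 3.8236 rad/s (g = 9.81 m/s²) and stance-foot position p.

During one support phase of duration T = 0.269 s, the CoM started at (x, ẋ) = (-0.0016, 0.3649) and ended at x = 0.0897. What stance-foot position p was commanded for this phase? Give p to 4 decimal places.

p = 0.0419

ωT = 3.8236·0.269 = 1.028548; cosh(ωT) = 1.577264, sinh(ωT) = 1.219739
x(T) = p + (x₀−p)·cosh(ωT) + (ẋ₀/ω)·sinh(ωT) ⇒ p·(1 − cosh) = x(T) − x₀·cosh − (ẋ₀/ω)·sinh
numerator   = 0.0897 − (-0.0016)·1.577264 − (0.3649/3.8236)·1.219739 = -0.024180
denominator = 1 − 1.577264 = -0.577264
p = -0.024180 / -0.577264 = 0.0419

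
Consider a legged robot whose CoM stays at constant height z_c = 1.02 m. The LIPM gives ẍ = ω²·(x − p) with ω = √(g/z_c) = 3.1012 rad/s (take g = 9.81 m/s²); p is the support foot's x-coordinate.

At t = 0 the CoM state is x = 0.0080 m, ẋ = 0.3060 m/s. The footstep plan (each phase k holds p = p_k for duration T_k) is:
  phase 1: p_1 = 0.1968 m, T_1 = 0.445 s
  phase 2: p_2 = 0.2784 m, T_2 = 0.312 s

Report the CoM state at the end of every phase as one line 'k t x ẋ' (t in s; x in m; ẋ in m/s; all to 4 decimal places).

1 0.4450 -0.0185 -0.4434
2 0.7570 -0.3296 -1.7042

phase 1: p=0.1968, T=0.445, ωT=1.380034, cosh=2.113303, sinh=1.861733; start (x,ẋ)=(0.008000, 0.306000) → end (x,ẋ)=(-0.018492, -0.443386)
phase 2: p=0.2784, T=0.312, ωT=0.967574, cosh=1.505779, sinh=1.125775; start (x,ẋ)=(-0.018492, -0.443386) → end (x,ẋ)=(-0.329608, -1.704166)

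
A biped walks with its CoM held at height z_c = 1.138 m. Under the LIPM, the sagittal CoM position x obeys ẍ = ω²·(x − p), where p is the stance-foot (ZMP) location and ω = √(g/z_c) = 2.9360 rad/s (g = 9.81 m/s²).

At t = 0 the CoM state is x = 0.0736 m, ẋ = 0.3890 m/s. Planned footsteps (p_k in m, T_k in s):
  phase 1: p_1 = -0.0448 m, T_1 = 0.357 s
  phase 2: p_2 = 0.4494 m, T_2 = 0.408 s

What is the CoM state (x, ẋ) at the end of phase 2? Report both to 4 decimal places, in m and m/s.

x = 0.7409, ẋ = 1.2982

phase 1: p=-0.0448, T=0.357, ωT=1.048152, cosh=1.601480, sinh=1.250895; start (x,ẋ)=(0.073600, 0.389000) → end (x,ẋ)=(0.310550, 1.057815)
phase 2: p=0.4494, T=0.408, ωT=1.197888, cosh=1.807472, sinh=1.505641; start (x,ẋ)=(0.310550, 1.057815) → end (x,ẋ)=(0.740902, 1.298177)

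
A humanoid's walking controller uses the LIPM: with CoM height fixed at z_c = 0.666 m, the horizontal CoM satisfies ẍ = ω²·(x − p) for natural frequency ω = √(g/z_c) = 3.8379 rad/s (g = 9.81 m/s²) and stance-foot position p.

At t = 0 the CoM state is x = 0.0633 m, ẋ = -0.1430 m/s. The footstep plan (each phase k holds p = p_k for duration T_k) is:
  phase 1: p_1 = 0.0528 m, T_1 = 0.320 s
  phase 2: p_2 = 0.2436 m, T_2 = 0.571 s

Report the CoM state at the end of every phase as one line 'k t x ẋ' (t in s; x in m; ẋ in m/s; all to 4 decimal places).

phase 1: p=0.0528, T=0.320, ωT=1.228128, cosh=1.853836, sinh=1.560995; start (x,ẋ)=(0.063300, -0.143000) → end (x,ẋ)=(0.014103, -0.202194)
phase 2: p=0.2436, T=0.571, ωT=2.191441, cosh=4.529926, sinh=4.418171; start (x,ẋ)=(0.014103, -0.202194) → end (x,ẋ)=(-1.028770, -4.807393)

1 0.3200 0.0141 -0.2022
2 0.8910 -1.0288 -4.8074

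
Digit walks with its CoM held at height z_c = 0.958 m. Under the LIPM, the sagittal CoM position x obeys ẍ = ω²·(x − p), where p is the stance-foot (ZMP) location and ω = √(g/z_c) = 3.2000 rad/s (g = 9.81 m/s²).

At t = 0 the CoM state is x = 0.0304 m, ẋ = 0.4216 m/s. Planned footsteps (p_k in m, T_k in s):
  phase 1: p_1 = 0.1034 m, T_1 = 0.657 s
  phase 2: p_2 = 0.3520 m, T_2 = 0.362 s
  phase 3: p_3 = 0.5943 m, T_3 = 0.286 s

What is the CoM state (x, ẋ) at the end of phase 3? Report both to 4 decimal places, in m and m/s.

x = 1.1499, ẋ = 2.1985

phase 1: p=0.1034, T=0.657, ωT=2.102400, cosh=4.153978, sinh=4.031815; start (x,ẋ)=(0.030400, 0.421600) → end (x,ẋ)=(0.331351, 0.809485)
phase 2: p=0.3520, T=0.362, ωT=1.158400, cosh=1.749411, sinh=1.435423; start (x,ẋ)=(0.331351, 0.809485) → end (x,ẋ)=(0.678987, 1.321275)
phase 3: p=0.5943, T=0.286, ωT=0.915200, cosh=1.448856, sinh=1.048419; start (x,ẋ)=(0.678987, 1.321275) → end (x,ẋ)=(1.149890, 2.198457)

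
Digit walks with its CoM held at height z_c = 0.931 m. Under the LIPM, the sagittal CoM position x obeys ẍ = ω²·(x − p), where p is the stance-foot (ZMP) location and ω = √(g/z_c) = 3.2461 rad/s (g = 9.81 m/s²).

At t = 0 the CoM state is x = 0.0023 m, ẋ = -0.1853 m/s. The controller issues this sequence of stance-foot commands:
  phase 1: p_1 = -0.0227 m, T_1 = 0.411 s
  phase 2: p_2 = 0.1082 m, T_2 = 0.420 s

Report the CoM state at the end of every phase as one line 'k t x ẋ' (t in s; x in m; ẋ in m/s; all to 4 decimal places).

phase 1: p=-0.0227, T=0.411, ωT=1.334147, cosh=2.030070, sinh=1.766687; start (x,ẋ)=(0.002300, -0.185300) → end (x,ẋ)=(-0.072798, -0.232801)
phase 2: p=0.1082, T=0.420, ωT=1.363362, cosh=2.082557, sinh=1.826758; start (x,ẋ)=(-0.072798, -0.232801) → end (x,ẋ)=(-0.399748, -1.558107)

1 0.4110 -0.0728 -0.2328
2 0.8310 -0.3997 -1.5581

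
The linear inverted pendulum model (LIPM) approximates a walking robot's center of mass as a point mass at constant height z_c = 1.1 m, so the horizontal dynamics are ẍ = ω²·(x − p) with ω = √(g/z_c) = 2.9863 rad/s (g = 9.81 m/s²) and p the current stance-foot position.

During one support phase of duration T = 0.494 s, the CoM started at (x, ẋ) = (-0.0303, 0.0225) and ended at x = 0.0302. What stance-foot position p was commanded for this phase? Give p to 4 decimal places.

p = -0.0648

ωT = 2.9863·0.494 = 1.475232; cosh(ωT) = 2.300388, sinh(ωT) = 2.071663
x(T) = p + (x₀−p)·cosh(ωT) + (ẋ₀/ω)·sinh(ωT) ⇒ p·(1 − cosh) = x(T) − x₀·cosh − (ẋ₀/ω)·sinh
numerator   = 0.0302 − (-0.0303)·2.300388 − (0.0225/2.9863)·2.071663 = 0.084293
denominator = 1 − 2.300388 = -1.300388
p = 0.084293 / -1.300388 = -0.0648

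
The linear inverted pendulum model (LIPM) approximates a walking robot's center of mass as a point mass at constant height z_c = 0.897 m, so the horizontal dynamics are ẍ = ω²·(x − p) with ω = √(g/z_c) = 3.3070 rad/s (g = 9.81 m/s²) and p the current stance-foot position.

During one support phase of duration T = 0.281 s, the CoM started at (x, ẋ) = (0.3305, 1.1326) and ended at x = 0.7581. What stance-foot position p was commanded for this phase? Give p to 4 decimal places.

p = 0.1979

ωT = 3.3070·0.281 = 0.929267; cosh(ωT) = 1.463748, sinh(ωT) = 1.068905
x(T) = p + (x₀−p)·cosh(ωT) + (ẋ₀/ω)·sinh(ωT) ⇒ p·(1 − cosh) = x(T) − x₀·cosh − (ẋ₀/ω)·sinh
numerator   = 0.7581 − (0.3305)·1.463748 − (1.1326/3.3070)·1.068905 = -0.091753
denominator = 1 − 1.463748 = -0.463748
p = -0.091753 / -0.463748 = 0.1979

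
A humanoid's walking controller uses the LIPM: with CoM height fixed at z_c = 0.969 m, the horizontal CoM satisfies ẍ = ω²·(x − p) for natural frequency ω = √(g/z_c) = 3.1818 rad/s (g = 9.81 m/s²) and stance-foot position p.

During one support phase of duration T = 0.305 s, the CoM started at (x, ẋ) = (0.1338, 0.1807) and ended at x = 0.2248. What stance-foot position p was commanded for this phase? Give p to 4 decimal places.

p = 0.0811

ωT = 3.1818·0.305 = 0.970449; cosh(ωT) = 1.509021, sinh(ωT) = 1.130108
x(T) = p + (x₀−p)·cosh(ωT) + (ẋ₀/ω)·sinh(ωT) ⇒ p·(1 − cosh) = x(T) − x₀·cosh − (ẋ₀/ω)·sinh
numerator   = 0.2248 − (0.1338)·1.509021 − (0.1807/3.1818)·1.130108 = -0.041288
denominator = 1 − 1.509021 = -0.509021
p = -0.041288 / -0.509021 = 0.0811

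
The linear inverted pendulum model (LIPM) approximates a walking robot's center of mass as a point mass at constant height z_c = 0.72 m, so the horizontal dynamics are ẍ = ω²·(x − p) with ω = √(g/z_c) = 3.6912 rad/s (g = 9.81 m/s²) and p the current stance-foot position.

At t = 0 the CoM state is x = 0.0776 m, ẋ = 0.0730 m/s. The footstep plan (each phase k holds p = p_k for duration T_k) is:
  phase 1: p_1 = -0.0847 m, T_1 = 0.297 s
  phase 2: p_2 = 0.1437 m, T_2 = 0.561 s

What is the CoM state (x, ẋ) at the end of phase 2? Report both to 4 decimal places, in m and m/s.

x = 1.3876, ẋ = 4.6756

phase 1: p=-0.0847, T=0.297, ωT=1.096286, cosh=1.663570, sinh=1.329460; start (x,ẋ)=(0.077600, 0.073000) → end (x,ẋ)=(0.211590, 0.917896)
phase 2: p=0.1437, T=0.561, ωT=2.070763, cosh=4.028482, sinh=3.902392; start (x,ẋ)=(0.211590, 0.917896) → end (x,ẋ)=(1.387607, 4.675647)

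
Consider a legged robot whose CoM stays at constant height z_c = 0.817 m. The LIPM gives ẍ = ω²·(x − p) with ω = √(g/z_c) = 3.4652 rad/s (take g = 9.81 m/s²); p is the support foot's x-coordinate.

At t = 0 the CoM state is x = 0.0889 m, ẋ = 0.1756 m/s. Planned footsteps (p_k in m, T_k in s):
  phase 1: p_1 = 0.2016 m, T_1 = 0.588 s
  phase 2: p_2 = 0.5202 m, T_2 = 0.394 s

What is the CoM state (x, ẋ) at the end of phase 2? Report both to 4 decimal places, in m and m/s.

x = -1.0790, ẋ = -5.2410

phase 1: p=0.2016, T=0.588, ωT=2.037538, cosh=3.901022, sinh=3.770673; start (x,ẋ)=(0.088900, 0.175600) → end (x,ẋ)=(-0.046965, -0.787534)
phase 2: p=0.5202, T=0.394, ωT=1.365289, cosh=2.086081, sinh=1.830774; start (x,ẋ)=(-0.046965, -0.787534) → end (x,ẋ)=(-1.079031, -5.240954)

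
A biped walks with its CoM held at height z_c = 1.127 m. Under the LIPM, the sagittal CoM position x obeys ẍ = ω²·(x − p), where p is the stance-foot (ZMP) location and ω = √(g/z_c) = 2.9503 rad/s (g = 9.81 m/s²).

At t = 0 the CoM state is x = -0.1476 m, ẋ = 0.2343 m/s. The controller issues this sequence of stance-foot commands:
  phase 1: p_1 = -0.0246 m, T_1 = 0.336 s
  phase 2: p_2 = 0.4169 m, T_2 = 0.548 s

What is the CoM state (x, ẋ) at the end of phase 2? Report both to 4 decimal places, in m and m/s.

phase 1: p=-0.0246, T=0.336, ωT=0.991301, cosh=1.532916, sinh=1.161822; start (x,ẋ)=(-0.147600, 0.234300) → end (x,ẋ)=(-0.120882, -0.062448)
phase 2: p=0.4169, T=0.548, ωT=1.616764, cosh=2.617654, sinh=2.419113; start (x,ẋ)=(-0.120882, -0.062448) → end (x,ẋ)=(-1.042031, -4.001675)

x = -1.0420, ẋ = -4.0017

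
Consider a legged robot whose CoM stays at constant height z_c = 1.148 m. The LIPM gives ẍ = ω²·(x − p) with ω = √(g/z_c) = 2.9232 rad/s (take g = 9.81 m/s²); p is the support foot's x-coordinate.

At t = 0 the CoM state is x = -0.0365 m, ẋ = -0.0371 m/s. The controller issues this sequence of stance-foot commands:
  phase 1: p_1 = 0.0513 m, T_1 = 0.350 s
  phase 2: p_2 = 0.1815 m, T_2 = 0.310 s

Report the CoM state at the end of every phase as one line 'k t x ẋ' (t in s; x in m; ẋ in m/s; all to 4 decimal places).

1 0.3500 -0.1020 -0.3691
2 0.6600 -0.3573 -1.3894

phase 1: p=0.0513, T=0.350, ωT=1.023120, cosh=1.570666, sinh=1.211195; start (x,ẋ)=(-0.036500, -0.037100) → end (x,ẋ)=(-0.101976, -0.369133)
phase 2: p=0.1815, T=0.310, ωT=0.906192, cosh=1.439470, sinh=1.035410; start (x,ẋ)=(-0.101976, -0.369133) → end (x,ẋ)=(-0.357304, -1.389357)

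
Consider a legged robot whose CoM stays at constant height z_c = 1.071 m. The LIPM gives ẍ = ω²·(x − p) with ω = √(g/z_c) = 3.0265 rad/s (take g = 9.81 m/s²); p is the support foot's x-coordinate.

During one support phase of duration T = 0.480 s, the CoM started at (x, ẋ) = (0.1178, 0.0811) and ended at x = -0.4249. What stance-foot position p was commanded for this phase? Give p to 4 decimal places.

p = 0.5936

ωT = 3.0265·0.480 = 1.452720; cosh(ωT) = 2.254330, sinh(ωT) = 2.020396
x(T) = p + (x₀−p)·cosh(ωT) + (ẋ₀/ω)·sinh(ωT) ⇒ p·(1 − cosh) = x(T) − x₀·cosh − (ẋ₀/ω)·sinh
numerator   = -0.4249 − (0.1178)·2.254330 − (0.0811/3.0265)·2.020396 = -0.744600
denominator = 1 − 2.254330 = -1.254330
p = -0.744600 / -1.254330 = 0.5936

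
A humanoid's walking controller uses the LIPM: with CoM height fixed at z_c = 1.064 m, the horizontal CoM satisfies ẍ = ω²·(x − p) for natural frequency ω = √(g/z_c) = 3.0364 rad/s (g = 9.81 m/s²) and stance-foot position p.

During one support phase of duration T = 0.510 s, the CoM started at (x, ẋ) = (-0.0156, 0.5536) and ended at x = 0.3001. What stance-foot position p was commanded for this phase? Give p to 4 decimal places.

ωT = 3.0364·0.510 = 1.548564; cosh(ωT) = 2.458631, sinh(ωT) = 2.246078
x(T) = p + (x₀−p)·cosh(ωT) + (ẋ₀/ω)·sinh(ωT) ⇒ p·(1 − cosh) = x(T) − x₀·cosh − (ẋ₀/ω)·sinh
numerator   = 0.3001 − (-0.0156)·2.458631 − (0.5536/3.0364)·2.246078 = -0.071053
denominator = 1 − 2.458631 = -1.458631
p = -0.071053 / -1.458631 = 0.0487

p = 0.0487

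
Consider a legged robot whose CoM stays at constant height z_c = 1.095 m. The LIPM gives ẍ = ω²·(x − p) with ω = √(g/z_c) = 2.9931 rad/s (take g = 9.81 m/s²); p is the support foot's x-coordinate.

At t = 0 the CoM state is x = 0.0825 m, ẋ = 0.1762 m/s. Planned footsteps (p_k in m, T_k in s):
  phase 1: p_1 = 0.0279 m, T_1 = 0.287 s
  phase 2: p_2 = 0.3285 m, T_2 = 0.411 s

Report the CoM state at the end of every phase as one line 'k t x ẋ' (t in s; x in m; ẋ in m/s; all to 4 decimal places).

1 0.2870 0.1609 0.4036
2 0.6980 0.2283 -0.0353

phase 1: p=0.0279, T=0.287, ωT=0.859020, cosh=1.392211, sinh=0.968634; start (x,ẋ)=(0.082500, 0.176200) → end (x,ẋ)=(0.160937, 0.403605)
phase 2: p=0.3285, T=0.411, ωT=1.230164, cosh=1.857018, sinh=1.564773; start (x,ẋ)=(0.160937, 0.403605) → end (x,ẋ)=(0.228335, -0.035284)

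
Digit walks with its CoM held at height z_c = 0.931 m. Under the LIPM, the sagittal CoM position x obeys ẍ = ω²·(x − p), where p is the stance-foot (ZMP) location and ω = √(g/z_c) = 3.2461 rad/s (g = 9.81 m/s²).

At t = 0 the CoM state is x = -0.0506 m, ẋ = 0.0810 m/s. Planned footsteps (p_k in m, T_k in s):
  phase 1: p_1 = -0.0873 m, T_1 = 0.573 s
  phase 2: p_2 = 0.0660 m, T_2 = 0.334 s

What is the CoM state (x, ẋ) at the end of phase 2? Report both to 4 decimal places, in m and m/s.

x = 0.3993, ẋ = 1.2482

phase 1: p=-0.0873, T=0.573, ωT=1.860015, cosh=3.289753, sinh=3.134082; start (x,ẋ)=(-0.050600, 0.081000) → end (x,ẋ)=(0.111639, 0.639839)
phase 2: p=0.0660, T=0.334, ωT=1.084197, cosh=1.647619, sinh=1.309446; start (x,ẋ)=(0.111639, 0.639839) → end (x,ẋ)=(0.399300, 1.248203)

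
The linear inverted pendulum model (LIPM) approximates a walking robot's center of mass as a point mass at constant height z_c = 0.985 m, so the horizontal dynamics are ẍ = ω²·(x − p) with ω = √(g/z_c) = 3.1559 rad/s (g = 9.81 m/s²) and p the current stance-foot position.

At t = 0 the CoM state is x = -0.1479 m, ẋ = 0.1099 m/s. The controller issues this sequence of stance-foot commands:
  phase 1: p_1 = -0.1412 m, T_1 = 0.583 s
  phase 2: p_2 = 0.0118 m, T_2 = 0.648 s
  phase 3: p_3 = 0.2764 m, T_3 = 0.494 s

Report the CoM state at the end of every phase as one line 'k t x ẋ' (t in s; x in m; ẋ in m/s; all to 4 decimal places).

phase 1: p=-0.1412, T=0.583, ωT=1.839890, cosh=3.227339, sinh=3.068504; start (x,ẋ)=(-0.147900, 0.109900) → end (x,ẋ)=(-0.055967, 0.289803)
phase 2: p=0.0118, T=0.648, ωT=2.045023, cosh=3.929358, sinh=3.799980; start (x,ẋ)=(-0.055967, 0.289803) → end (x,ẋ)=(0.094468, 0.326056)
phase 3: p=0.2764, T=0.494, ωT=1.559015, cosh=2.482239, sinh=2.271895; start (x,ẋ)=(0.094468, 0.326056) → end (x,ẋ)=(0.059526, -0.495077)

1 0.5830 -0.0560 0.2898
2 1.2310 0.0945 0.3261
3 1.7250 0.0595 -0.4951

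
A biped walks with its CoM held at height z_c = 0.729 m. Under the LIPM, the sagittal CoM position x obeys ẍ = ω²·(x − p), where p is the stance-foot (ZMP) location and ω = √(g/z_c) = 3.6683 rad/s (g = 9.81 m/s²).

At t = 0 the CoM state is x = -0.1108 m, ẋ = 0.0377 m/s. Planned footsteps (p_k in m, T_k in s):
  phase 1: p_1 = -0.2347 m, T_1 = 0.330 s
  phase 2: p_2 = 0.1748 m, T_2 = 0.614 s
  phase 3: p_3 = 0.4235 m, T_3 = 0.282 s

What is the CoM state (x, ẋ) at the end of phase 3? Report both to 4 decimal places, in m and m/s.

x = 0.5670, ẋ = 0.9020

phase 1: p=-0.2347, T=0.330, ωT=1.210539, cosh=1.826665, sinh=1.528628; start (x,ẋ)=(-0.110800, 0.037700) → end (x,ẋ)=(0.007334, 0.763630)
phase 2: p=0.1748, T=0.614, ωT=2.252336, cosh=4.807540, sinh=4.702387; start (x,ẋ)=(0.007334, 0.763630) → end (x,ẋ)=(0.348596, 0.782431)
phase 3: p=0.4235, T=0.282, ωT=1.034461, cosh=1.584503, sinh=1.229085; start (x,ẋ)=(0.348596, 0.782431) → end (x,ẋ)=(0.566972, 0.902048)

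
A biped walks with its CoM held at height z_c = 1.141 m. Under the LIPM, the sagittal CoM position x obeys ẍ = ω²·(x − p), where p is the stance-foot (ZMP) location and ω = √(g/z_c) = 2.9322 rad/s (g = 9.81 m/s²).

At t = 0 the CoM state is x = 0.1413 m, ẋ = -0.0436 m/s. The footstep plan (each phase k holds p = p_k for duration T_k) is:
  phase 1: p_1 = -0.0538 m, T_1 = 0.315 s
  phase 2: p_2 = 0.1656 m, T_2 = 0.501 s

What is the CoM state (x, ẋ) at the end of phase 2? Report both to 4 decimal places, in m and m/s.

x = 0.6594, ẋ = 1.5397

phase 1: p=-0.0538, T=0.315, ωT=0.923643, cosh=1.457759, sinh=1.060689; start (x,ẋ)=(0.141300, -0.043600) → end (x,ẋ)=(0.214837, 0.543233)
phase 2: p=0.1656, T=0.501, ωT=1.469032, cosh=2.287588, sinh=2.057440; start (x,ẋ)=(0.214837, 0.543233) → end (x,ẋ)=(0.659405, 1.539731)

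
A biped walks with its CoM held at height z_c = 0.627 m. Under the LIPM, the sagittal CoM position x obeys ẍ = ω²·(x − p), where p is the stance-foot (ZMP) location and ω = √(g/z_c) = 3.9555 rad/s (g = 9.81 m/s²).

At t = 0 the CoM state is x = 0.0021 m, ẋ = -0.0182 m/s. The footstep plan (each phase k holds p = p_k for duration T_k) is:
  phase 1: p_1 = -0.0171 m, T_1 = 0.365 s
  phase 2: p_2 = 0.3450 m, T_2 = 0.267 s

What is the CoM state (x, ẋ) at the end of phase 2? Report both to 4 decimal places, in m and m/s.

x = -0.1486, ẋ = -1.4621

phase 1: p=-0.0171, T=0.365, ωT=1.443757, cosh=2.236312, sinh=2.000273; start (x,ẋ)=(0.002100, -0.018200) → end (x,ẋ)=(0.016634, 0.111211)
phase 2: p=0.3450, T=0.267, ωT=1.056118, cosh=1.611496, sinh=1.263693; start (x,ẋ)=(0.016634, 0.111211) → end (x,ẋ)=(-0.148632, -1.462136)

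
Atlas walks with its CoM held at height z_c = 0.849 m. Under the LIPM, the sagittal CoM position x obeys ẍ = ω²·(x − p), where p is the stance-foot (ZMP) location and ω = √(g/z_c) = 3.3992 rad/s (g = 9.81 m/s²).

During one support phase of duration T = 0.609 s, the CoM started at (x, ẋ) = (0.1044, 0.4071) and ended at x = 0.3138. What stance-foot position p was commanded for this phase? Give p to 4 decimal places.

ωT = 3.3992·0.609 = 2.070113; cosh(ωT) = 4.025944, sinh(ωT) = 3.899773
x(T) = p + (x₀−p)·cosh(ωT) + (ẋ₀/ω)·sinh(ωT) ⇒ p·(1 − cosh) = x(T) − x₀·cosh − (ẋ₀/ω)·sinh
numerator   = 0.3138 − (0.1044)·4.025944 − (0.4071/3.3992)·3.899773 = -0.573559
denominator = 1 − 4.025944 = -3.025944
p = -0.573559 / -3.025944 = 0.1895

p = 0.1895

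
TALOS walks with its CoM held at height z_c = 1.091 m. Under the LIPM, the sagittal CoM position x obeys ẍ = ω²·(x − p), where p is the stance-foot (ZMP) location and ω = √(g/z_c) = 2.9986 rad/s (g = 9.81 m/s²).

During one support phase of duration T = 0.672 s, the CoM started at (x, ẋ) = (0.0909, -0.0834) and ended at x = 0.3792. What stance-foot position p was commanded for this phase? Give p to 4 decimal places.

p = -0.0478

ωT = 2.9986·0.672 = 2.015059; cosh(ωT) = 3.817242, sinh(ωT) = 3.683929
x(T) = p + (x₀−p)·cosh(ωT) + (ẋ₀/ω)·sinh(ωT) ⇒ p·(1 − cosh) = x(T) − x₀·cosh − (ẋ₀/ω)·sinh
numerator   = 0.3792 − (0.0909)·3.817242 − (-0.0834/2.9986)·3.683929 = 0.134674
denominator = 1 − 3.817242 = -2.817242
p = 0.134674 / -2.817242 = -0.0478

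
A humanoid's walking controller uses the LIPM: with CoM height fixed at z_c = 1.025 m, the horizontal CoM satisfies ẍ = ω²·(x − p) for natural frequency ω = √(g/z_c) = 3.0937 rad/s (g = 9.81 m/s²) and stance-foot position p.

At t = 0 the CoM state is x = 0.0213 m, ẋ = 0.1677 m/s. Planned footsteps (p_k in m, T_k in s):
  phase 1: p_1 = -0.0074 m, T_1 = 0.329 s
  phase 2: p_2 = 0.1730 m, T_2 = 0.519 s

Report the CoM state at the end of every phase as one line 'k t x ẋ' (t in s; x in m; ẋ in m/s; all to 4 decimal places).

1 0.3290 0.1027 0.3691
2 0.8480 0.2760 0.4366

phase 1: p=-0.0074, T=0.329, ωT=1.017827, cosh=1.564278, sinh=1.202898; start (x,ẋ)=(0.021300, 0.167700) → end (x,ẋ)=(0.102700, 0.369134)
phase 2: p=0.1730, T=0.519, ωT=1.605630, cosh=2.590881, sinh=2.390118; start (x,ẋ)=(0.102700, 0.369134) → end (x,ẋ)=(0.276045, 0.436563)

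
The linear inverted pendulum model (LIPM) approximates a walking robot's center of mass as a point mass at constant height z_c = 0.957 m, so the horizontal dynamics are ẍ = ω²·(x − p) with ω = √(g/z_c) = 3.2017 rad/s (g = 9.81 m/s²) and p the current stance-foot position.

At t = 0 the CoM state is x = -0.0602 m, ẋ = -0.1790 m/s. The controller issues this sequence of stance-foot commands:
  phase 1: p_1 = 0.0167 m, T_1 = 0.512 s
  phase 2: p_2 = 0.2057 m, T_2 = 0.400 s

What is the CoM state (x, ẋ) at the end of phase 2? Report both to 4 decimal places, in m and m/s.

x = -1.3924, ẋ = -4.9448

phase 1: p=0.0167, T=0.512, ωT=1.639270, cosh=2.672766, sinh=2.478644; start (x,ẋ)=(-0.060200, -0.179000) → end (x,ẋ)=(-0.327411, -1.088694)
phase 2: p=0.2057, T=0.400, ωT=1.280680, cosh=1.938467, sinh=1.660619; start (x,ẋ)=(-0.327411, -1.088694) → end (x,ẋ)=(-1.392389, -4.944845)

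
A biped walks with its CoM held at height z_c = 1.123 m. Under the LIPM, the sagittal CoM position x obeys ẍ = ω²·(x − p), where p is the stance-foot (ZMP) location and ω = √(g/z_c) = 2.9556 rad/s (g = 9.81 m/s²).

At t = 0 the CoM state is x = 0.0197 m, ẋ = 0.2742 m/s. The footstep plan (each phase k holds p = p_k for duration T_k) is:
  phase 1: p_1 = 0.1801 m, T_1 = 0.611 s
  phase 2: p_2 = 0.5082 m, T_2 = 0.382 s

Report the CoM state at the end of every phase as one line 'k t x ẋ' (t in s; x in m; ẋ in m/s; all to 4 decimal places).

phase 1: p=0.1801, T=0.611, ωT=1.805872, cosh=3.124802, sinh=2.960471; start (x,ẋ)=(0.019700, 0.274200) → end (x,ẋ)=(-0.046466, -0.546674)
phase 2: p=0.5082, T=0.382, ωT=1.129039, cosh=1.708014, sinh=1.384670; start (x,ẋ)=(-0.046466, -0.546674) → end (x,ẋ)=(-0.695289, -3.203716)

1 0.6110 -0.0465 -0.5467
2 0.9930 -0.6953 -3.2037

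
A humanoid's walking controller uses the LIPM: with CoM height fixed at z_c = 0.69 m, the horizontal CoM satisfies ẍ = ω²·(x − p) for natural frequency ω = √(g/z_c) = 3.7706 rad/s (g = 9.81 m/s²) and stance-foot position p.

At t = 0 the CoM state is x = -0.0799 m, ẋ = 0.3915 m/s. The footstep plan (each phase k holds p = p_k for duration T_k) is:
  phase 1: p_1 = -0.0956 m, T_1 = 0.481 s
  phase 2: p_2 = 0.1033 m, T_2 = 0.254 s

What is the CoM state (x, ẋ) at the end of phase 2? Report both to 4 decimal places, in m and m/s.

phase 1: p=-0.0956, T=0.481, ωT=1.813659, cosh=3.147950, sinh=2.984894; start (x,ẋ)=(-0.079900, 0.391500) → end (x,ẋ)=(0.263743, 1.409124)
phase 2: p=0.1033, T=0.254, ωT=0.957732, cosh=1.494772, sinh=1.111009; start (x,ẋ)=(0.263743, 1.409124) → end (x,ẋ)=(0.758325, 2.778442)

x = 0.7583, ẋ = 2.7784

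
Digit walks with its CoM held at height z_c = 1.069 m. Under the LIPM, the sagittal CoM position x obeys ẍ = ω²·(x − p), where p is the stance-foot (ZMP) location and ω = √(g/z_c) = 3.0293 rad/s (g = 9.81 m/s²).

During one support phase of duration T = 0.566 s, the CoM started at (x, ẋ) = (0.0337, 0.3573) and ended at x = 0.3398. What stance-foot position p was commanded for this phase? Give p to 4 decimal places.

ωT = 3.0293·0.566 = 1.714584; cosh(ωT) = 2.867201, sinh(ωT) = 2.687162
x(T) = p + (x₀−p)·cosh(ωT) + (ẋ₀/ω)·sinh(ωT) ⇒ p·(1 − cosh) = x(T) − x₀·cosh − (ẋ₀/ω)·sinh
numerator   = 0.3398 − (0.0337)·2.867201 − (0.3573/3.0293)·2.687162 = -0.073770
denominator = 1 − 2.867201 = -1.867201
p = -0.073770 / -1.867201 = 0.0395

p = 0.0395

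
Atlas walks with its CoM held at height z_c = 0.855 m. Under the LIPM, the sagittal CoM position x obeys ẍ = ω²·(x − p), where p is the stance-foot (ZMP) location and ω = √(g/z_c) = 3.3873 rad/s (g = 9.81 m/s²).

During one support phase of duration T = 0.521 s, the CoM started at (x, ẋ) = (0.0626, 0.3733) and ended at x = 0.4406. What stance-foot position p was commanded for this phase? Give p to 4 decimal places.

p = 0.0299

ωT = 3.3873·0.521 = 1.764783; cosh(ωT) = 3.005765, sinh(ωT) = 2.834541
x(T) = p + (x₀−p)·cosh(ωT) + (ẋ₀/ω)·sinh(ωT) ⇒ p·(1 − cosh) = x(T) − x₀·cosh − (ẋ₀/ω)·sinh
numerator   = 0.4406 − (0.0626)·3.005765 − (0.3733/3.3873)·2.834541 = -0.059944
denominator = 1 − 3.005765 = -2.005765
p = -0.059944 / -2.005765 = 0.0299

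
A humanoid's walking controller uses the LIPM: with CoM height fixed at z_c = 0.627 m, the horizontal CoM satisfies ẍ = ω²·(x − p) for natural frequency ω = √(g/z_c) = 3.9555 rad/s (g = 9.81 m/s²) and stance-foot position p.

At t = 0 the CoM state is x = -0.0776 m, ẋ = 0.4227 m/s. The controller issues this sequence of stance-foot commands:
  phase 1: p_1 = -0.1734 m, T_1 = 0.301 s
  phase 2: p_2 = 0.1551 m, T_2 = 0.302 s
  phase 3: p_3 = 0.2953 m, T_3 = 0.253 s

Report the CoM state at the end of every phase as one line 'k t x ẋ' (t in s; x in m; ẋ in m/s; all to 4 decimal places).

phase 1: p=-0.1734, T=0.301, ωT=1.190605, cosh=1.796555, sinh=1.492518; start (x,ẋ)=(-0.077600, 0.422700) → end (x,ẋ)=(0.158206, 1.324974)
phase 2: p=0.1551, T=0.302, ωT=1.194561, cosh=1.802472, sinh=1.499635; start (x,ẋ)=(0.158206, 1.324974) → end (x,ẋ)=(0.663031, 2.406653)
phase 3: p=0.2953, T=0.253, ωT=1.000741, cosh=1.543952, sinh=1.176346; start (x,ẋ)=(0.663031, 2.406653) → end (x,ẋ)=(1.578786, 5.426826)

1 0.3010 0.1582 1.3250
2 0.6030 0.6630 2.4067
3 0.8560 1.5788 5.4268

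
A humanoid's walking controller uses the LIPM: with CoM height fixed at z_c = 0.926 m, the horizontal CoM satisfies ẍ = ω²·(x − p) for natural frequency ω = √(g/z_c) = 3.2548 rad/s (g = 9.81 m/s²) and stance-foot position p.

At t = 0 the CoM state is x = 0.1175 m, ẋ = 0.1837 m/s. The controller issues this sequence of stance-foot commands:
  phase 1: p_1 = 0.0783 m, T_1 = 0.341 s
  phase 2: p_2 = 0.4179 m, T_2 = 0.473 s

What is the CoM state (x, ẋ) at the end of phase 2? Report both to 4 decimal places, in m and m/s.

phase 1: p=0.0783, T=0.341, ωT=1.109887, cosh=1.681806, sinh=1.352209; start (x,ẋ)=(0.117500, 0.183700) → end (x,ẋ)=(0.220545, 0.481474)
phase 2: p=0.4179, T=0.473, ωT=1.539520, cosh=2.438419, sinh=2.223935; start (x,ẋ)=(0.220545, 0.481474) → end (x,ẋ)=(0.265647, -0.254512)

x = 0.2656, ẋ = -0.2545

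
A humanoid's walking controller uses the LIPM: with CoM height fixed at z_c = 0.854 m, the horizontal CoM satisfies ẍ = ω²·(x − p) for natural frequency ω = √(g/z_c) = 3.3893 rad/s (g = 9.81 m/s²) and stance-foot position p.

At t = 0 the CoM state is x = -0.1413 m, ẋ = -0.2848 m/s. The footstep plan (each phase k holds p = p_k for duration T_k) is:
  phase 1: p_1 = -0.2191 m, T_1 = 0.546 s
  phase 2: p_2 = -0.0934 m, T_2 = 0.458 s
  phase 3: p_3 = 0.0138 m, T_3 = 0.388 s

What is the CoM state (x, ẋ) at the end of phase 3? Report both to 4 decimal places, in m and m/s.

x = -1.6573, ẋ = -5.5469

phase 1: p=-0.2191, T=0.546, ωT=1.850558, cosh=3.260259, sinh=3.103109; start (x,ẋ)=(-0.141300, -0.284800) → end (x,ẋ)=(-0.226204, -0.110270)
phase 2: p=-0.0934, T=0.458, ωT=1.552299, cosh=2.467038, sinh=2.255278; start (x,ẋ)=(-0.226204, -0.110270) → end (x,ẋ)=(-0.494407, -1.287167)
phase 3: p=0.0138, T=0.388, ωT=1.315048, cosh=1.996696, sinh=1.728235; start (x,ẋ)=(-0.494407, -1.287167) → end (x,ẋ)=(-1.657272, -5.546904)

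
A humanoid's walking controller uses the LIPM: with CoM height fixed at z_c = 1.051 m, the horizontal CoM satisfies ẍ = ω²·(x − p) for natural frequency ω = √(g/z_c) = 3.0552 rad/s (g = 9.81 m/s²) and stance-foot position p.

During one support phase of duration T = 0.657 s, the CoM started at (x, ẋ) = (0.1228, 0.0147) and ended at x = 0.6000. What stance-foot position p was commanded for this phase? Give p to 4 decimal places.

p = -0.0420

ωT = 3.0552·0.657 = 2.007266; cosh(ωT) = 3.788649, sinh(ωT) = 3.654294
x(T) = p + (x₀−p)·cosh(ωT) + (ẋ₀/ω)·sinh(ωT) ⇒ p·(1 − cosh) = x(T) − x₀·cosh − (ẋ₀/ω)·sinh
numerator   = 0.6000 − (0.1228)·3.788649 − (0.0147/3.0552)·3.654294 = 0.117171
denominator = 1 − 3.788649 = -2.788649
p = 0.117171 / -2.788649 = -0.0420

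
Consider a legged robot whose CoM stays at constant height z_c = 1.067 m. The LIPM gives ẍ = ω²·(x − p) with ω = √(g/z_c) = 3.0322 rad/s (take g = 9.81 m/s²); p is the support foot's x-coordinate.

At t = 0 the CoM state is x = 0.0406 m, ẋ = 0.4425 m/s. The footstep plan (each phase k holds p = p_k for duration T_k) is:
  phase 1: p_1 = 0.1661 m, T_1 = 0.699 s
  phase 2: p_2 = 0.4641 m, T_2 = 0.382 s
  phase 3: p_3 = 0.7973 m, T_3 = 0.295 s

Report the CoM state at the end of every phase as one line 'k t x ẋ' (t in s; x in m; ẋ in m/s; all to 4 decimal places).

phase 1: p=0.1661, T=0.699, ωT=2.119508, cosh=4.223564, sinh=4.103474; start (x,ẋ)=(0.040600, 0.442500) → end (x,ẋ)=(0.234878, 0.307387)
phase 2: p=0.4641, T=0.382, ωT=1.158300, cosh=1.749268, sinh=1.435248; start (x,ẋ)=(0.234878, 0.307387) → end (x,ẋ)=(0.208626, -0.459865)
phase 3: p=0.7973, T=0.295, ωT=0.894499, cosh=1.427461, sinh=1.018649; start (x,ẋ)=(0.208626, -0.459865) → end (x,ẋ)=(-0.197499, -2.474706)

1 0.6990 0.2349 0.3074
2 1.0810 0.2086 -0.4599
3 1.3760 -0.1975 -2.4747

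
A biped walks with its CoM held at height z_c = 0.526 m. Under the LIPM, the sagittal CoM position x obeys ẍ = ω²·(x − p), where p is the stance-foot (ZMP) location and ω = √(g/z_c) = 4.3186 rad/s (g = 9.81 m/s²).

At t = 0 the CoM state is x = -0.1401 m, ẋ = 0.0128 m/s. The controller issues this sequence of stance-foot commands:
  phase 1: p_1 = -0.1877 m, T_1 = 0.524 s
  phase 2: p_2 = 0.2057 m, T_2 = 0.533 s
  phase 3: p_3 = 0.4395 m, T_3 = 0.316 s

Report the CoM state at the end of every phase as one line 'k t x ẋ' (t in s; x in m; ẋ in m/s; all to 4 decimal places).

1 0.5240 0.0576 1.0394
2 1.0570 0.6488 2.0817
3 1.3730 1.7578 5.9942

phase 1: p=-0.1877, T=0.524, ωT=2.262946, cosh=4.857705, sinh=4.753661; start (x,ẋ)=(-0.140100, 0.012800) → end (x,ẋ)=(0.057616, 1.039367)
phase 2: p=0.2057, T=0.533, ωT=2.301814, cosh=5.046184, sinh=4.946106; start (x,ẋ)=(0.057616, 1.039367) → end (x,ẋ)=(0.648832, 2.081729)
phase 3: p=0.4395, T=0.316, ωT=1.364678, cosh=2.084962, sinh=1.829499; start (x,ẋ)=(0.648832, 2.081729) → end (x,ẋ)=(1.757838, 5.994233)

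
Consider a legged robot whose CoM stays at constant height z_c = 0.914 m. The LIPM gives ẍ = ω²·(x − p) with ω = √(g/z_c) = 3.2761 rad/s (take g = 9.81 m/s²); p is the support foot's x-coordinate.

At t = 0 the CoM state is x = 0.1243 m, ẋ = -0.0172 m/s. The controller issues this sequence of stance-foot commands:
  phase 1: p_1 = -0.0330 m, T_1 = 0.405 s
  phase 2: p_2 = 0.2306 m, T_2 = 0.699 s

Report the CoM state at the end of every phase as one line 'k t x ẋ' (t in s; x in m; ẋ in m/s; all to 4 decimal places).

phase 1: p=-0.0330, T=0.405, ωT=1.326821, cosh=2.017180, sinh=1.751861; start (x,ẋ)=(0.124300, -0.017200) → end (x,ẋ)=(0.275105, 0.868092)
phase 2: p=0.2306, T=0.699, ωT=2.289994, cosh=4.988072, sinh=4.886805; start (x,ẋ)=(0.275105, 0.868092) → end (x,ẋ)=(1.747486, 5.042613)

1 0.4050 0.2751 0.8681
2 1.1040 1.7475 5.0426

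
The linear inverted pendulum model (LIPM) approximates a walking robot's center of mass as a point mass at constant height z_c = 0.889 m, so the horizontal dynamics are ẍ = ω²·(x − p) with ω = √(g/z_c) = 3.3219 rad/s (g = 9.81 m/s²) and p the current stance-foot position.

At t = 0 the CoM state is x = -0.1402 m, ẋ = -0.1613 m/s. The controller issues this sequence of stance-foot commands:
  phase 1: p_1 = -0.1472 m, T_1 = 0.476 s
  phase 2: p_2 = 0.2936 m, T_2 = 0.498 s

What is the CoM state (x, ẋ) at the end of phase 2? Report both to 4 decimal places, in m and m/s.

phase 1: p=-0.1472, T=0.476, ωT=1.581224, cosh=2.533313, sinh=2.327590; start (x,ẋ)=(-0.140200, -0.161300) → end (x,ẋ)=(-0.242487, -0.354499)
phase 2: p=0.2936, T=0.498, ωT=1.654306, cosh=2.710338, sinh=2.519113; start (x,ẋ)=(-0.242487, -0.354499) → end (x,ẋ)=(-1.428205, -5.446914)

x = -1.4282, ẋ = -5.4469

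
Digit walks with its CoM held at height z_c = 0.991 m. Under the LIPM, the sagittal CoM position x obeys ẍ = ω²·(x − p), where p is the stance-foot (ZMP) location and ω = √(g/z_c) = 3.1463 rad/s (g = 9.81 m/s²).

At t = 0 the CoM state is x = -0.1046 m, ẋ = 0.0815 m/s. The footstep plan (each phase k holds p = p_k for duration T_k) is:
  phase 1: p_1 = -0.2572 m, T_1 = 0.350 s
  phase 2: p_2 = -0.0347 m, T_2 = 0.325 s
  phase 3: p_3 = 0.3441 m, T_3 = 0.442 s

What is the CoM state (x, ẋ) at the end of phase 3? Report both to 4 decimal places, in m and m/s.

phase 1: p=-0.2572, T=0.350, ωT=1.101205, cosh=1.670129, sinh=1.337659; start (x,ẋ)=(-0.104600, 0.081500) → end (x,ẋ)=(0.032312, 0.778360)
phase 2: p=-0.0347, T=0.325, ωT=1.022548, cosh=1.569973, sinh=1.210295; start (x,ẋ)=(0.032312, 0.778360) → end (x,ẋ)=(0.369920, 1.477181)
phase 3: p=0.3441, T=0.442, ωT=1.390665, cosh=2.133215, sinh=1.884305; start (x,ẋ)=(0.369920, 1.477181) → end (x,ẋ)=(1.283857, 3.304221)

x = 1.2839, ẋ = 3.3042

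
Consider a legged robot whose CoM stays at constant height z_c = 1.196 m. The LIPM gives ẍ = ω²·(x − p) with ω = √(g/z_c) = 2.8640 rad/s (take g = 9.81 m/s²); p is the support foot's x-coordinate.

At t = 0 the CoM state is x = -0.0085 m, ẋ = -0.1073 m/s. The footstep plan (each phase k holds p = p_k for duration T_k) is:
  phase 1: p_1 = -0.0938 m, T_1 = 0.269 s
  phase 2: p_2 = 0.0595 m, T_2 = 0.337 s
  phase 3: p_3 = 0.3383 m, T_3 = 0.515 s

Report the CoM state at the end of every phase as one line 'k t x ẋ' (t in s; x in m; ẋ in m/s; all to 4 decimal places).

1 0.2690 -0.0137 0.0666
2 0.6060 -0.0244 -0.1351
3 1.1210 -0.5936 -2.4623

phase 1: p=-0.0938, T=0.269, ωT=0.770416, cosh=1.311743, sinh=0.848922; start (x,ẋ)=(-0.008500, -0.107300) → end (x,ẋ)=(-0.013713, 0.066641)
phase 2: p=0.0595, T=0.337, ωT=0.965168, cosh=1.503074, sinh=1.122155; start (x,ẋ)=(-0.013713, 0.066641) → end (x,ẋ)=(-0.024434, -0.135130)
phase 3: p=0.3383, T=0.515, ωT=1.474960, cosh=2.299824, sinh=2.071037; start (x,ẋ)=(-0.024434, -0.135130) → end (x,ẋ)=(-0.593641, -2.462315)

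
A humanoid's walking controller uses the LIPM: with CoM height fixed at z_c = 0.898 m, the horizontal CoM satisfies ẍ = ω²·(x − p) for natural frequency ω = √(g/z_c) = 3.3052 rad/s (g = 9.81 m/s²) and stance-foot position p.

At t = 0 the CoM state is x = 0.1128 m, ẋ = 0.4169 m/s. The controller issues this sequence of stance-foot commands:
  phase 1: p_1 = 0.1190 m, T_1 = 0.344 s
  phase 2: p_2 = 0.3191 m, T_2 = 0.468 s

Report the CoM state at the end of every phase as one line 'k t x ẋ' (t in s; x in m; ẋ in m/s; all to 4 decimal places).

phase 1: p=0.1190, T=0.344, ωT=1.136989, cosh=1.719075, sinh=1.398292; start (x,ẋ)=(0.112800, 0.416900) → end (x,ẋ)=(0.284715, 0.688028)
phase 2: p=0.3191, T=0.468, ωT=1.546834, cosh=2.454748, sinh=2.241827; start (x,ẋ)=(0.284715, 0.688028) → end (x,ẋ)=(0.701364, 1.434152)

1 0.3440 0.2847 0.6880
2 0.8120 0.7014 1.4342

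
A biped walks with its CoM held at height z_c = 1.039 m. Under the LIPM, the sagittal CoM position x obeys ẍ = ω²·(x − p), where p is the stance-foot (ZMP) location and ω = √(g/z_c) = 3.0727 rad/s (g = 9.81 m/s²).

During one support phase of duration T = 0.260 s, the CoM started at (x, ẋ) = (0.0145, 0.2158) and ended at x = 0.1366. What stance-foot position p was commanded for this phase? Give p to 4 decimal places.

p = -0.1633

ωT = 3.0727·0.260 = 0.798902; cosh(ωT) = 1.336461, sinh(ωT) = 0.886638
x(T) = p + (x₀−p)·cosh(ωT) + (ẋ₀/ω)·sinh(ωT) ⇒ p·(1 − cosh) = x(T) − x₀·cosh − (ẋ₀/ω)·sinh
numerator   = 0.1366 − (0.0145)·1.336461 − (0.2158/3.0727)·0.886638 = 0.054951
denominator = 1 − 1.336461 = -0.336461
p = 0.054951 / -0.336461 = -0.1633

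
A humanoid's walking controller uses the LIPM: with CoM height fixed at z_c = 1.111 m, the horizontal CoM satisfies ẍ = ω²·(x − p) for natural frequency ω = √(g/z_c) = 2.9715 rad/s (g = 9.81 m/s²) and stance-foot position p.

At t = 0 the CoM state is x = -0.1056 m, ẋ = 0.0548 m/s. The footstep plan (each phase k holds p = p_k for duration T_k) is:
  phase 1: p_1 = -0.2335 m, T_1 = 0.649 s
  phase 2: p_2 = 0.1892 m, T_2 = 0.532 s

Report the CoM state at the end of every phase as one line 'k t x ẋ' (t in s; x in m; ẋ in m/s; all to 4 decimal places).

phase 1: p=-0.2335, T=0.649, ωT=1.928503, cosh=3.512287, sinh=3.366921; start (x,ẋ)=(-0.105600, 0.054800) → end (x,ẋ)=(0.277814, 1.472088)
phase 2: p=0.1892, T=0.532, ωT=1.580838, cosh=2.532414, sinh=2.326612; start (x,ẋ)=(0.277814, 1.472088) → end (x,ẋ)=(1.566216, 4.340570)

1 0.6490 0.2778 1.4721
2 1.1810 1.5662 4.3406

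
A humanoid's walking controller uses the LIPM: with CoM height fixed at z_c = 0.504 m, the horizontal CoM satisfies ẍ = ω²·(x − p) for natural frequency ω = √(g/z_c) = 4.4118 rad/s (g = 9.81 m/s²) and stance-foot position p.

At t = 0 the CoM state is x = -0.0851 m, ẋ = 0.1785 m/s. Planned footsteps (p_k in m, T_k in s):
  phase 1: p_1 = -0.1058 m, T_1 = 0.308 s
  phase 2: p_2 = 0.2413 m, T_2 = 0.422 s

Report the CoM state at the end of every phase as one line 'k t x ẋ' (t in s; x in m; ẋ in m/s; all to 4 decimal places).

1 0.3080 0.0107 0.5362
2 0.7300 -0.1371 -1.4278

phase 1: p=-0.1058, T=0.308, ωT=1.358834, cosh=2.074307, sinh=1.817347; start (x,ẋ)=(-0.085100, 0.178500) → end (x,ẋ)=(0.010667, 0.536232)
phase 2: p=0.2413, T=0.422, ωT=1.861780, cosh=3.295287, sinh=3.139891; start (x,ẋ)=(0.010667, 0.536232) → end (x,ẋ)=(-0.137063, -1.427817)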